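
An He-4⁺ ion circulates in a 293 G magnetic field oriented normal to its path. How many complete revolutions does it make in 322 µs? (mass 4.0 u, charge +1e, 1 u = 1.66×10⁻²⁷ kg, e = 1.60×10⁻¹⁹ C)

N = 36

T = 2πm/(qB) = 2π(6.64×10^-27) / [(1×1.60×10^-19)(0.0293)] = 8.8994×10^-6 s.
N = t/T = 3.22×10^-4 / 8.8994×10^-6 ≈ 36.18, so 36 complete revolutions.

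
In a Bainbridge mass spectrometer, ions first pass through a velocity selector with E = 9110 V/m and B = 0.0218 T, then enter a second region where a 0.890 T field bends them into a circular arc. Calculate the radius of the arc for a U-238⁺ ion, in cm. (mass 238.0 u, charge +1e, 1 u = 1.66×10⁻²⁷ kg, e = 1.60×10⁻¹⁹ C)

The selector passes v = E/B = 9110/0.0218 = 4.18×10^5 m/s.
In the deflection region, r = mv/(qB₂) = (3.95×10^-25)(4.18×10^5) / [(1×1.60×10^-19)(0.890)] = 1.16 m.

r ≈ 116 cm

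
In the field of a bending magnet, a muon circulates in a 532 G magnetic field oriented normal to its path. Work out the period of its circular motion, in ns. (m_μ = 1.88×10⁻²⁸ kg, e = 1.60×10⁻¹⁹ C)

The cyclotron period is independent of speed: T = 2πm/(qB).
T = 2π(1.88×10^-28) / [(1×1.60×10^-19)(0.0532)] = 1.39×10^-7 s.

T ≈ 139 ns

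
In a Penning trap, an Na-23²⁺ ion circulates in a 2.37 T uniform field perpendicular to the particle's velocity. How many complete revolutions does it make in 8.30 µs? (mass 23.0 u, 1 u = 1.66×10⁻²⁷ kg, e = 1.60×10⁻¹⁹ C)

N = 26

T = 2πm/(qB) = 2π(3.818×10^-26) / [(2×1.60×10^-19)(2.37)] = 3.1631×10^-7 s.
N = t/T = 8.30×10^-6 / 3.1631×10^-7 ≈ 26.24, so 26 complete revolutions.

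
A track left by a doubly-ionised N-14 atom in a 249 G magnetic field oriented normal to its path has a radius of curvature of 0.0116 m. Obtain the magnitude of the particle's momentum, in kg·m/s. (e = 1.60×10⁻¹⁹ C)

Since qvB = mv²/r, the momentum p = mv = qBr.
p = (2×1.60×10^-19)(0.0249)(0.0116) = 9.24×10^-23 kg·m/s.

p ≈ 9.24×10^-23 kg·m/s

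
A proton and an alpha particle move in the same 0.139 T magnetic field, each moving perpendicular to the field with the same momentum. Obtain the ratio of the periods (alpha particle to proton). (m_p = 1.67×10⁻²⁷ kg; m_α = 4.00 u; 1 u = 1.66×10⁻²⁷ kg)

T = 2πm/(qB) is independent of speed, so T₂/T₁ = (m₂/q₂)/(m₁/q₁).
T_{alpha particle}/T_{proton} = (6.64×10^-27/2e) / (1.67×10^-27/1e) = 1.99.

ratio ≈ 1.99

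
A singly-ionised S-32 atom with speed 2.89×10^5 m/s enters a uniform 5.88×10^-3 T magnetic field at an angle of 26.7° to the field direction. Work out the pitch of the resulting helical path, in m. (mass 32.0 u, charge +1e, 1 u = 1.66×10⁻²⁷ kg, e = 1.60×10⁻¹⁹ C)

pitch ≈ 91.6 m

The velocity component along B is v∥ = v cos26.7° = 2.58×10^5 m/s.
The cyclotron period T = 2πm/(qB) = 3.55×10^-4 s is set by m, q, B alone.
Pitch = v∥·T = (2.58×10^5)(3.55×10^-4) = 91.6 m.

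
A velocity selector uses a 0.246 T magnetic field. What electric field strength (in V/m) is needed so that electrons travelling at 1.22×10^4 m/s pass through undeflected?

qE = qvB ⇒ E = vB = (1.22×10^4)(0.246) = 3000 V/m.

E ≈ 3000 V/m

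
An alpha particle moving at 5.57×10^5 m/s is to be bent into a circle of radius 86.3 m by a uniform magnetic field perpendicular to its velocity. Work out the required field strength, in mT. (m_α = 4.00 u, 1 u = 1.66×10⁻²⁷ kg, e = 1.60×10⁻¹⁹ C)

qvB = mv²/r gives B = mv/(qr).
B = (6.64×10^-27)(5.57×10^5) / [(2×1.60×10^-19)(86.3)] = 1.34×10^-4 T.

B ≈ 0.134 mT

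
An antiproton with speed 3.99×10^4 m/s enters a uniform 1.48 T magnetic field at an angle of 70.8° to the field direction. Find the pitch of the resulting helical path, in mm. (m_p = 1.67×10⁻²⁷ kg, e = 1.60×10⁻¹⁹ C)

The velocity component along B is v∥ = v cos70.8° = 1.31×10^4 m/s.
The cyclotron period T = 2πm/(qB) = 4.43×10^-8 s is set by m, q, B alone.
Pitch = v∥·T = (1.31×10^4)(4.43×10^-8) = 5.81×10^-4 m.

pitch ≈ 0.581 mm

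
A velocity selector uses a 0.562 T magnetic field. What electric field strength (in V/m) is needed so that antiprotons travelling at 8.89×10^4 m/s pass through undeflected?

qE = qvB ⇒ E = vB = (8.89×10^4)(0.562) = 5.00×10^4 V/m.

E ≈ 5.00×10^4 V/m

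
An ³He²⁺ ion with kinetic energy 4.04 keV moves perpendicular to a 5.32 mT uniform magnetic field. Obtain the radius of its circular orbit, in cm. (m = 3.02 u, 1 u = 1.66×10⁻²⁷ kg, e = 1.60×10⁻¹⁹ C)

r ≈ 150 cm

Convert the energy: K = 4.04 keV = 6.46×10^-16 J.
v = √(2K/m) = √(2·6.46×10^-16/5.01×10^-27) = 5.08×10^5 m/s.
r = mv/(qB) = (5.01×10^-27)(5.08×10^5) / [(2×1.60×10^-19)(5.32×10^-3)] = 1.50 m.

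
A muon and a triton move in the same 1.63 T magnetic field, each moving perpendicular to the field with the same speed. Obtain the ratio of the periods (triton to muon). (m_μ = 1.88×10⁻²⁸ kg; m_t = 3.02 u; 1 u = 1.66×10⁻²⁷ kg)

ratio ≈ 26.7

T = 2πm/(qB) is independent of speed, so T₂/T₁ = (m₂/q₂)/(m₁/q₁).
T_{triton}/T_{muon} = (5.01×10^-27/1e) / (1.88×10^-28/1e) = 26.7.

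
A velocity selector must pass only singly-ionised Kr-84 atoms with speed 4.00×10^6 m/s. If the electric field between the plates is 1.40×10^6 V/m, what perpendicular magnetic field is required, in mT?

qE = qvB ⇒ B = E/v = (1.40×10^6) / (4.00×10^6) = 0.350 T.

B ≈ 350 mT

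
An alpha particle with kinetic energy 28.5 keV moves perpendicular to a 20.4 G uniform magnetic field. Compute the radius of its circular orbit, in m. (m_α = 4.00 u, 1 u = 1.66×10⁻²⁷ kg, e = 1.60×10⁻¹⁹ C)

Convert the energy: K = 28.5 keV = 4.56×10^-15 J.
v = √(2K/m) = √(2·4.56×10^-15/6.64×10^-27) = 1.17×10^6 m/s.
r = mv/(qB) = (6.64×10^-27)(1.17×10^6) / [(2×1.60×10^-19)(2.04×10^-3)] = 11.9 m.

r ≈ 11.9 m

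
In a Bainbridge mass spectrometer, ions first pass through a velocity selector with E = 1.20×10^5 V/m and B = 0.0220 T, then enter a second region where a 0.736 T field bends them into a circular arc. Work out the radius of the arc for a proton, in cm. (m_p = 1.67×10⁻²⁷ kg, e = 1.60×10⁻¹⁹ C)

r ≈ 7.74 cm

The selector passes v = E/B = 1.20×10^5/0.0220 = 5.45×10^6 m/s.
In the deflection region, r = mv/(qB₂) = (1.67×10^-27)(5.45×10^6) / [(1×1.60×10^-19)(0.736)] = 0.0774 m.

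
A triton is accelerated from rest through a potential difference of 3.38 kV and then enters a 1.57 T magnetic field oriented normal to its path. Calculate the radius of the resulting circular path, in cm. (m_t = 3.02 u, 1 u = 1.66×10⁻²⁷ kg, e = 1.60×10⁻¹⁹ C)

r ≈ 0.927 cm

The kinetic energy gained is K = qV = (1×1.60×10^-19)(3380) = 5.41×10^-16 J.
v = √(2K/m) = 4.64×10^5 m/s.
r = mv/(qB) = (5.01×10^-27)(4.64×10^5) / [(1×1.60×10^-19)(1.57)] = 9.27×10^-3 m.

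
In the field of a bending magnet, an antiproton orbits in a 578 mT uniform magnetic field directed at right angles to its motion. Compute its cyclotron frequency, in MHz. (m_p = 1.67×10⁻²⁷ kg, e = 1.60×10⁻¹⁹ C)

f ≈ 8.81 MHz

f = qB/(2πm) = (1×1.60×10^-19)(0.578) / [2π(1.67×10^-27)] = 8.81×10^6 Hz.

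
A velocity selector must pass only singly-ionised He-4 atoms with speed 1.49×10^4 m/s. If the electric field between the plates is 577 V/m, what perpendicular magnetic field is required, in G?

qE = qvB ⇒ B = E/v = (577) / (1.49×10^4) = 0.0387 T.

B ≈ 387 G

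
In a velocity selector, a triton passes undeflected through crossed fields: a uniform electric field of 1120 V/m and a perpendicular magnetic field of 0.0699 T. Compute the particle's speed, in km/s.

For zero net force, qE = qvB, so v = E/B.
v = (1120) / (0.0699) = 1.60×10^4 m/s.

v ≈ 16.0 km/s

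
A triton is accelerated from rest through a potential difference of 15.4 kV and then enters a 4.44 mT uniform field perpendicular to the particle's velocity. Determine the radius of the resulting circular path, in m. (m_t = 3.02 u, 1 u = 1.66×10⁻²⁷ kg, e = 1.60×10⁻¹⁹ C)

r ≈ 7.00 m

The kinetic energy gained is K = qV = (1×1.60×10^-19)(1.54×10^4) = 2.46×10^-15 J.
v = √(2K/m) = 9.91×10^5 m/s.
r = mv/(qB) = (5.01×10^-27)(9.91×10^5) / [(1×1.60×10^-19)(4.44×10^-3)] = 7.00 m.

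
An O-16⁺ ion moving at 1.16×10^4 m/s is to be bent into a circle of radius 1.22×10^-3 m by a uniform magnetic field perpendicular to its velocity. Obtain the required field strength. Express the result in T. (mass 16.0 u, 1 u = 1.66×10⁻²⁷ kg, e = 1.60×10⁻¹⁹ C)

qvB = mv²/r gives B = mv/(qr).
B = (2.66×10^-26)(1.16×10^4) / [(1×1.60×10^-19)(1.22×10^-3)] = 1.58 T.

B ≈ 1.58 T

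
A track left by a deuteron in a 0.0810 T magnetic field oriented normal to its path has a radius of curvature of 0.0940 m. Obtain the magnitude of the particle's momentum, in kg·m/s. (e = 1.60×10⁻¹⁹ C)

p ≈ 1.22×10^-21 kg·m/s

Since qvB = mv²/r, the momentum p = mv = qBr.
p = (1×1.60×10^-19)(0.0810)(0.0940) = 1.22×10^-21 kg·m/s.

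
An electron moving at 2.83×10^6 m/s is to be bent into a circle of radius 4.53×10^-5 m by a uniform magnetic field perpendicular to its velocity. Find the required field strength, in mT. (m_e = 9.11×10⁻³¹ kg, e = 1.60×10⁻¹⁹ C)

qvB = mv²/r gives B = mv/(qr).
B = (9.11×10^-31)(2.83×10^6) / [(1×1.60×10^-19)(4.53×10^-5)] = 0.356 T.

B ≈ 356 mT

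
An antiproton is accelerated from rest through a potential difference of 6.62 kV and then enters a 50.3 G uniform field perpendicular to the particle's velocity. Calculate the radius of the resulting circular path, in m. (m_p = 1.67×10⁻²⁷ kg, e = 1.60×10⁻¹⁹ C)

The kinetic energy gained is K = qV = (1×1.60×10^-19)(6620) = 1.06×10^-15 J.
v = √(2K/m) = 1.13×10^6 m/s.
r = mv/(qB) = (1.67×10^-27)(1.13×10^6) / [(1×1.60×10^-19)(5.03×10^-3)] = 2.34 m.

r ≈ 2.34 m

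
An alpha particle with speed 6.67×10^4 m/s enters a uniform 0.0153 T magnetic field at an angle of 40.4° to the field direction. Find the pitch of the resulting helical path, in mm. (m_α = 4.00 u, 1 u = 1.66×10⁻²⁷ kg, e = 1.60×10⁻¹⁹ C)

The velocity component along B is v∥ = v cos40.4° = 5.08×10^4 m/s.
The cyclotron period T = 2πm/(qB) = 8.52×10^-6 s is set by m, q, B alone.
Pitch = v∥·T = (5.08×10^4)(8.52×10^-6) = 0.433 m.

pitch ≈ 433 mm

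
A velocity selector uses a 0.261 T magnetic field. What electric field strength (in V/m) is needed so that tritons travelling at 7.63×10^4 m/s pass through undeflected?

qE = qvB ⇒ E = vB = (7.63×10^4)(0.261) = 1.99×10^4 V/m.

E ≈ 1.99×10^4 V/m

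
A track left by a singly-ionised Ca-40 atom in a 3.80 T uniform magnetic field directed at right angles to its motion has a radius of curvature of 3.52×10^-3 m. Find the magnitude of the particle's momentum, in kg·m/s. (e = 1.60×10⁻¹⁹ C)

Since qvB = mv²/r, the momentum p = mv = qBr.
p = (1×1.60×10^-19)(3.80)(3.52×10^-3) = 2.14×10^-21 kg·m/s.

p ≈ 2.14×10^-21 kg·m/s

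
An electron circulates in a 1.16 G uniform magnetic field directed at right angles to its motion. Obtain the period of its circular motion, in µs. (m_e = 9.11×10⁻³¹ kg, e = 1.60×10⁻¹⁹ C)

T ≈ 0.308 µs

The cyclotron period is independent of speed: T = 2πm/(qB).
T = 2π(9.11×10^-31) / [(1×1.60×10^-19)(1.16×10^-4)] = 3.08×10^-7 s.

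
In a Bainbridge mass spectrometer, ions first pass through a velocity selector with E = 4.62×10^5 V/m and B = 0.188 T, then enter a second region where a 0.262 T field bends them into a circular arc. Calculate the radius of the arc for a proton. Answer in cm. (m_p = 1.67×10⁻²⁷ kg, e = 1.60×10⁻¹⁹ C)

The selector passes v = E/B = 4.62×10^5/0.188 = 2.46×10^6 m/s.
In the deflection region, r = mv/(qB₂) = (1.67×10^-27)(2.46×10^6) / [(1×1.60×10^-19)(0.262)] = 0.0979 m.

r ≈ 9.79 cm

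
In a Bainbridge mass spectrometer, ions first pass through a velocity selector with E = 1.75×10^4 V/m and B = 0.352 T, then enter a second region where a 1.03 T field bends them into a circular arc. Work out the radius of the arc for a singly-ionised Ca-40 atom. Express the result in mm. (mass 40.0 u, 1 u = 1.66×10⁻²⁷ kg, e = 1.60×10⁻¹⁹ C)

r ≈ 20.0 mm

The selector passes v = E/B = 1.75×10^4/0.352 = 4.97×10^4 m/s.
In the deflection region, r = mv/(qB₂) = (6.64×10^-26)(4.97×10^4) / [(1×1.60×10^-19)(1.03)] = 0.0200 m.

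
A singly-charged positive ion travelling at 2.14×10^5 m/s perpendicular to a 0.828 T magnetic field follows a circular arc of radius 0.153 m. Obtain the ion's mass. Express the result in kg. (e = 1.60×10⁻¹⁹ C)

qvB = mv²/r ⇒ m = qBr/v.
m = (1×1.60×10^-19)(0.828)(0.153) / (2.14×10^5) = 9.47×10^-26 kg.

m ≈ 9.47×10^-26 kg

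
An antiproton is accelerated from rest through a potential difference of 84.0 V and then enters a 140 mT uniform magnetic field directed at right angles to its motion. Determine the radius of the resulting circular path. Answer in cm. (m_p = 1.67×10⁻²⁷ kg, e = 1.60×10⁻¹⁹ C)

r ≈ 0.946 cm

The kinetic energy gained is K = qV = (1×1.60×10^-19)(84.0) = 1.34×10^-17 J.
v = √(2K/m) = 1.27×10^5 m/s.
r = mv/(qB) = (1.67×10^-27)(1.27×10^5) / [(1×1.60×10^-19)(0.140)] = 9.46×10^-3 m.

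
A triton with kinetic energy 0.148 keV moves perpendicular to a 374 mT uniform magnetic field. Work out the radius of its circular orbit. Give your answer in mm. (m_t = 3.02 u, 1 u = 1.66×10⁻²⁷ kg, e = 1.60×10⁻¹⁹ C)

r ≈ 8.14 mm

Convert the energy: K = 0.148 keV = 2.37×10^-17 J.
v = √(2K/m) = √(2·2.37×10^-17/5.01×10^-27) = 9.72×10^4 m/s.
r = mv/(qB) = (5.01×10^-27)(9.72×10^4) / [(1×1.60×10^-19)(0.374)] = 8.14×10^-3 m.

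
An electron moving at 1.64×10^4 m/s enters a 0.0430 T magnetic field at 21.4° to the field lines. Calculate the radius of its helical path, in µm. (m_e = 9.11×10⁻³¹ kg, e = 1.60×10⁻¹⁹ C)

r ≈ 0.792 µm

Only the perpendicular component v⊥ = v sin21.4° = 5980 m/s is bent by the field.
r = m v⊥ /(qB) = (9.11×10^-31)(5980) / [(1×1.60×10^-19)(0.0430)] = 7.92×10^-7 m.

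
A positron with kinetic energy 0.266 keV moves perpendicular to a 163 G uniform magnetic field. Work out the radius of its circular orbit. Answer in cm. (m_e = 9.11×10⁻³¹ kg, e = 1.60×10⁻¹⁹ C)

Convert the energy: K = 0.266 keV = 4.26×10^-17 J.
v = √(2K/m) = √(2·4.26×10^-17/9.11×10^-31) = 9.67×10^6 m/s.
r = mv/(qB) = (9.11×10^-31)(9.67×10^6) / [(1×1.60×10^-19)(0.0163)] = 3.38×10^-3 m.

r ≈ 0.338 cm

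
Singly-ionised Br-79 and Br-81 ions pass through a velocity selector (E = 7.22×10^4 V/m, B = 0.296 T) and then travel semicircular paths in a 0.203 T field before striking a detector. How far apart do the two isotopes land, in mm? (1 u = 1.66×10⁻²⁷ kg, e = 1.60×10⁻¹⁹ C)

Δd ≈ 49.9 mm

Both emerge at v = E/B₁ = 2.44×10^5 m/s.
r = mv/(qB₂), so r₁ = 0.98484 m and r₂ = 1.0098 m, giving Δr = 0.0249 m.
After a semicircle each ion lands a diameter 2r from the entry slit, so the separation is 2Δr = 0.0499 m.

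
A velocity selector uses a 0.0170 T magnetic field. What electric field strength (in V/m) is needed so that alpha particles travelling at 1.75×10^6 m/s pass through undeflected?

E ≈ 2.98×10^4 V/m

qE = qvB ⇒ E = vB = (1.75×10^6)(0.0170) = 2.98×10^4 V/m.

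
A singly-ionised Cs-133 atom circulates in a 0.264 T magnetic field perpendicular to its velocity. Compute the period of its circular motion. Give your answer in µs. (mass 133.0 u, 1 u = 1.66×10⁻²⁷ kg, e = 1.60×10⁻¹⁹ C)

T ≈ 32.8 µs

The cyclotron period is independent of speed: T = 2πm/(qB).
T = 2π(2.21×10^-25) / [(1×1.60×10^-19)(0.264)] = 3.28×10^-5 s.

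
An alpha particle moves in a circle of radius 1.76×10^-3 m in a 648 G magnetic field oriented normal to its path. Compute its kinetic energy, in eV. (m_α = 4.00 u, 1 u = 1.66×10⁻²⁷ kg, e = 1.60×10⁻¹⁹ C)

v = qBr/m = (2×1.60×10^-19)(0.0648)(1.76×10^-3) / (6.64×10^-27) = 5500 m/s.
K = ½mv² = 0.5·(6.64×10^-27)·(5500)² = 1.00×10^-19 J = 0.627 eV.

K ≈ 0.627 eV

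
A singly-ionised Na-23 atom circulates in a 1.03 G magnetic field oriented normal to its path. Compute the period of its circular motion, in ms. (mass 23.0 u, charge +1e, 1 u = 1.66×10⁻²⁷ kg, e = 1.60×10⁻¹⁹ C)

The cyclotron period is independent of speed: T = 2πm/(qB).
T = 2π(3.82×10^-26) / [(1×1.60×10^-19)(1.03×10^-4)] = 0.0146 s.

T ≈ 14.6 ms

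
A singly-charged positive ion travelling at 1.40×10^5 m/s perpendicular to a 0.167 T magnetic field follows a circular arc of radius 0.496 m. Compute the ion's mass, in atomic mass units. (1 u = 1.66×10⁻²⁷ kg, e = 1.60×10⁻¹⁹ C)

m ≈ 57.0 u

qvB = mv²/r ⇒ m = qBr/v.
m = (1×1.60×10^-19)(0.167)(0.496) / (1.40×10^5) = 9.47×10^-26 kg = 57.0 u.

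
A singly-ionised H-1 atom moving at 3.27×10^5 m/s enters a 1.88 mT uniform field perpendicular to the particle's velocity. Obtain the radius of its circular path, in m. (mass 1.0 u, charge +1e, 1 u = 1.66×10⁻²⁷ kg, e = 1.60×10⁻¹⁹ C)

r ≈ 1.80 m

The magnetic force provides the centripetal force: qvB = mv²/r, so r = mv/(qB).
r = (1.66×10^-27 kg)(3.27×10^5 m/s) / [(1×1.60×10^-19 C)(1.88×10^-3 T)] = 1.80 m.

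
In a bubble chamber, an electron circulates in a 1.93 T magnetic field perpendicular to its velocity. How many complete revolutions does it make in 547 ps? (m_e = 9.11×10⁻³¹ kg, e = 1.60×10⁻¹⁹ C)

T = 2πm/(qB) = 2π(9.11×10^-31) / [(1×1.60×10^-19)(1.93)] = 1.8536×10^-11 s.
N = t/T = 5.47×10^-10 / 1.8536×10^-11 ≈ 29.51, so 29 complete revolutions.

N = 29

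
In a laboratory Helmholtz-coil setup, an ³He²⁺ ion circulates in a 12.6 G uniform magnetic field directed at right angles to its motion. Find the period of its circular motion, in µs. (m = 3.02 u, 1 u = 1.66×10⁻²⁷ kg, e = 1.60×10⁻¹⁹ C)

The cyclotron period is independent of speed: T = 2πm/(qB).
T = 2π(5.01×10^-27) / [(2×1.60×10^-19)(1.26×10^-3)] = 7.81×10^-5 s.

T ≈ 78.1 µs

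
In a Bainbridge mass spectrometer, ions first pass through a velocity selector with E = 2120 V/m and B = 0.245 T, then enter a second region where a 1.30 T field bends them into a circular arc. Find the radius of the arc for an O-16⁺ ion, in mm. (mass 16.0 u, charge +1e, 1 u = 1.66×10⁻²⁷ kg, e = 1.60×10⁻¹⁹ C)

r ≈ 1.10 mm

The selector passes v = E/B = 2120/0.245 = 8650 m/s.
In the deflection region, r = mv/(qB₂) = (2.66×10^-26)(8650) / [(1×1.60×10^-19)(1.30)] = 1.10×10^-3 m.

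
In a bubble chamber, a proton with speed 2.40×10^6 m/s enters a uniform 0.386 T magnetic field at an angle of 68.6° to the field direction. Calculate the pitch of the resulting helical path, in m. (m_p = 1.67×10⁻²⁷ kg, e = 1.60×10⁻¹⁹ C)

pitch ≈ 0.149 m

The velocity component along B is v∥ = v cos68.6° = 8.76×10^5 m/s.
The cyclotron period T = 2πm/(qB) = 1.70×10^-7 s is set by m, q, B alone.
Pitch = v∥·T = (8.76×10^5)(1.70×10^-7) = 0.149 m.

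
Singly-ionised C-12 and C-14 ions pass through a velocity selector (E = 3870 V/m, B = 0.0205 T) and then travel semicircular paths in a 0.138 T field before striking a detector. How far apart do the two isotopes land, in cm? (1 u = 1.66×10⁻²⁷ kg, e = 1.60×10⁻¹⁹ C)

Both emerge at v = E/B₁ = 1.89×10^5 m/s.
r = mv/(qB₂), so r₁ = 0.1703 m and r₂ = 0.1987 m, giving Δr = 0.0284 m.
After a semicircle each ion lands a diameter 2r from the entry slit, so the separation is 2Δr = 0.0568 m.

Δd ≈ 5.68 cm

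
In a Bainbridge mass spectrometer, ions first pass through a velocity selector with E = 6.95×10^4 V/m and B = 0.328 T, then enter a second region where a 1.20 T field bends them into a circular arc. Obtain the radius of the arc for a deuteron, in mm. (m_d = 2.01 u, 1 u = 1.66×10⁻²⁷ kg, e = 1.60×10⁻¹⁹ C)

r ≈ 3.68 mm

The selector passes v = E/B = 6.95×10^4/0.328 = 2.12×10^5 m/s.
In the deflection region, r = mv/(qB₂) = (3.34×10^-27)(2.12×10^5) / [(1×1.60×10^-19)(1.20)] = 3.68×10^-3 m.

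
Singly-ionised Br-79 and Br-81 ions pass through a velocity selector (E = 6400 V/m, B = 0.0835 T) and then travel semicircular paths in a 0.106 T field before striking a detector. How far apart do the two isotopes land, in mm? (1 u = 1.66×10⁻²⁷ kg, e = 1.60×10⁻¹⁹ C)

Both emerge at v = E/B₁ = 7.66×10^4 m/s.
r = mv/(qB₂), so r₁ = 0.5927 m and r₂ = 0.6077 m, giving Δr = 0.0150 m.
After a semicircle each ion lands a diameter 2r from the entry slit, so the separation is 2Δr = 0.0300 m.

Δd ≈ 30.0 mm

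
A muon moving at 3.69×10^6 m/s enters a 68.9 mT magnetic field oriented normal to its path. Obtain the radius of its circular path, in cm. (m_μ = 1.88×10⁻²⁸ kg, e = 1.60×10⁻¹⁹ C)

r ≈ 6.29 cm

The magnetic force provides the centripetal force: qvB = mv²/r, so r = mv/(qB).
r = (1.88×10^-28 kg)(3.69×10^6 m/s) / [(1×1.60×10^-19 C)(0.0689 T)] = 0.0629 m.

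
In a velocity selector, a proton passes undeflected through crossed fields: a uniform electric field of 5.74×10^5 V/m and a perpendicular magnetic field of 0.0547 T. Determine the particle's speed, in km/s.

v ≈ 10500 km/s

For zero net force, qE = qvB, so v = E/B.
v = (5.74×10^5) / (0.0547) = 1.05×10^7 m/s.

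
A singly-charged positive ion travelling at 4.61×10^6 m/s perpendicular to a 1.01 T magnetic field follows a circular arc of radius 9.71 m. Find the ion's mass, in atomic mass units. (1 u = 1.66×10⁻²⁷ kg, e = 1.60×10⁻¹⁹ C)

m ≈ 205 u

qvB = mv²/r ⇒ m = qBr/v.
m = (1×1.60×10^-19)(1.01)(9.71) / (4.61×10^6) = 3.40×10^-25 kg = 205 u.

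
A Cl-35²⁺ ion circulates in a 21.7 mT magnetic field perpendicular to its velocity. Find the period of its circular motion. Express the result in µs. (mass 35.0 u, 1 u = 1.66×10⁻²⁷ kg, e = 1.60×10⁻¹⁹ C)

T ≈ 52.6 µs

The cyclotron period is independent of speed: T = 2πm/(qB).
T = 2π(5.81×10^-26) / [(2×1.60×10^-19)(0.0217)] = 5.26×10^-5 s.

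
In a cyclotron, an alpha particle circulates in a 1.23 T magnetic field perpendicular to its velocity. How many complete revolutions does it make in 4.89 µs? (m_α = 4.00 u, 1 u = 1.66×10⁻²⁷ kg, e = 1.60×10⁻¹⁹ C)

N = 46

T = 2πm/(qB) = 2π(6.64×10^-27) / [(2×1.60×10^-19)(1.23)] = 1.0600×10^-7 s.
N = t/T = 4.89×10^-6 / 1.0600×10^-7 ≈ 46.13, so 46 complete revolutions.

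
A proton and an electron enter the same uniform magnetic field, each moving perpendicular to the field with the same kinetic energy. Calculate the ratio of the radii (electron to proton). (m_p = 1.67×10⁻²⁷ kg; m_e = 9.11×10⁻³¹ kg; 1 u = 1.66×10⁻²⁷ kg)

ratio ≈ 0.0234

r = √(2mK)/(qB) ⇒ at equal K, r ∝ √m/q.
r_{electron}/r_{proton} = 0.0234.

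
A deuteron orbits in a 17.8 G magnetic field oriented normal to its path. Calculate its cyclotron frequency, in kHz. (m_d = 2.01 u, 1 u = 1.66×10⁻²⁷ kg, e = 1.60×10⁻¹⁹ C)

f = qB/(2πm) = (1×1.60×10^-19)(1.78×10^-3) / [2π(3.34×10^-27)] = 1.36×10^4 Hz.

f ≈ 13.6 kHz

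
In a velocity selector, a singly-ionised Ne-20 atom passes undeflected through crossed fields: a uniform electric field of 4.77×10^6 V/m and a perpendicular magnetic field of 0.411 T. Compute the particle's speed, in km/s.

For zero net force, qE = qvB, so v = E/B.
v = (4.77×10^6) / (0.411) = 1.16×10^7 m/s.

v ≈ 11600 km/s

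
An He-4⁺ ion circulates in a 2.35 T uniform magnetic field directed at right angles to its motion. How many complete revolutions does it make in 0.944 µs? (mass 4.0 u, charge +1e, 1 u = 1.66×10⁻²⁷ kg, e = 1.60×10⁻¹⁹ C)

T = 2πm/(qB) = 2π(6.64×10^-27) / [(1×1.60×10^-19)(2.35)] = 1.1096×10^-7 s.
N = t/T = 9.44×10^-7 / 1.1096×10^-7 ≈ 8.51, so 8 complete revolutions.

N = 8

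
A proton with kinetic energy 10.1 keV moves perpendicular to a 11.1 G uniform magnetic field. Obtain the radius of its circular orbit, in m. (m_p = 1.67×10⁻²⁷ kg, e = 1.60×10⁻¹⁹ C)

Convert the energy: K = 10.1 keV = 1.62×10^-15 J.
v = √(2K/m) = √(2·1.62×10^-15/1.67×10^-27) = 1.39×10^6 m/s.
r = mv/(qB) = (1.67×10^-27)(1.39×10^6) / [(1×1.60×10^-19)(1.11×10^-3)] = 13.1 m.

r ≈ 13.1 m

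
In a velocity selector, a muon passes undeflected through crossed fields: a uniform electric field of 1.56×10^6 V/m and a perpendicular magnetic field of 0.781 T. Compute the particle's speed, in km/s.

For zero net force, qE = qvB, so v = E/B.
v = (1.56×10^6) / (0.781) = 2.00×10^6 m/s.

v ≈ 2000 km/s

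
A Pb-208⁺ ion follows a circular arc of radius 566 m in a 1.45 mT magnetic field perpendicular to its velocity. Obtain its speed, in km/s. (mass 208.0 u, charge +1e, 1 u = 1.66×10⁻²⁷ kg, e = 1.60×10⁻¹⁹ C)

From qvB = mv²/r, v = qBr/m.
v = (1×1.60×10^-19)(1.45×10^-3)(566) / (3.45×10^-25) = 3.80×10^5 m/s.

v ≈ 380 km/s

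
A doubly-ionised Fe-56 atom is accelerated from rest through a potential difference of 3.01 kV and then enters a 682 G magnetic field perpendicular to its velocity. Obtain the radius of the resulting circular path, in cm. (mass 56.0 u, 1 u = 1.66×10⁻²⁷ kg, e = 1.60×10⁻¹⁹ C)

The kinetic energy gained is K = qV = (2×1.60×10^-19)(3010) = 9.63×10^-16 J.
v = √(2K/m) = 1.44×10^5 m/s.
r = mv/(qB) = (9.30×10^-26)(1.44×10^5) / [(2×1.60×10^-19)(0.0682)] = 0.613 m.

r ≈ 61.3 cm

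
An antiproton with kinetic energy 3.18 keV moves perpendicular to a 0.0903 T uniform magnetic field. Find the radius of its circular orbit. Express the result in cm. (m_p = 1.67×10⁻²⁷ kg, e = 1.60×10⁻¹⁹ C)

r ≈ 9.02 cm

Convert the energy: K = 3.18 keV = 5.09×10^-16 J.
v = √(2K/m) = √(2·5.09×10^-16/1.67×10^-27) = 7.81×10^5 m/s.
r = mv/(qB) = (1.67×10^-27)(7.81×10^5) / [(1×1.60×10^-19)(0.0903)] = 0.0902 m.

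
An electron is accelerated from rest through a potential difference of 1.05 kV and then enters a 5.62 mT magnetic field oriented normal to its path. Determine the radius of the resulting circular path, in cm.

r ≈ 1.95 cm

The kinetic energy gained is K = qV = (1×1.60×10^-19)(1050) = 1.68×10^-16 J.
v = √(2K/m) = 1.92×10^7 m/s.
r = mv/(qB) = (9.11×10^-31)(1.92×10^7) / [(1×1.60×10^-19)(5.62×10^-3)] = 0.0195 m.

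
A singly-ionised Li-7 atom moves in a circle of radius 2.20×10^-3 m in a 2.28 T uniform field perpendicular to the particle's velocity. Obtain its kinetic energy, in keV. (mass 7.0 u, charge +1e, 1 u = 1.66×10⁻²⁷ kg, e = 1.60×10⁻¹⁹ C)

v = qBr/m = (1×1.60×10^-19)(2.28)(2.20×10^-3) / (1.16×10^-26) = 6.91×10^4 m/s.
K = ½mv² = 0.5·(1.16×10^-26)·(6.91×10^4)² = 2.77×10^-17 J = 0.173 keV.

K ≈ 0.173 keV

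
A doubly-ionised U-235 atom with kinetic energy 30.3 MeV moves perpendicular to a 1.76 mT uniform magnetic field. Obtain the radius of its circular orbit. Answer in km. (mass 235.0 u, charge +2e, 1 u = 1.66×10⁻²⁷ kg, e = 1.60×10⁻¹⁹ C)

Convert the energy: K = 30.3 MeV = 4.85×10^-12 J.
v = √(2K/m) = √(2·4.85×10^-12/3.90×10^-25) = 4.99×10^6 m/s.
r = mv/(qB) = (3.90×10^-25)(4.99×10^6) / [(2×1.60×10^-19)(1.76×10^-3)] = 3450 m.

r ≈ 3.45 km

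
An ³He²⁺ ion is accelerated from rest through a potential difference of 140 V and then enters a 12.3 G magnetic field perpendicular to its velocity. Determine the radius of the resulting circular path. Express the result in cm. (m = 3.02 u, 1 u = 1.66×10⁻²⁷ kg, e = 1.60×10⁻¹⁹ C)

The kinetic energy gained is K = qV = (2×1.60×10^-19)(140) = 4.48×10^-17 J.
v = √(2K/m) = 1.34×10^5 m/s.
r = mv/(qB) = (5.01×10^-27)(1.34×10^5) / [(2×1.60×10^-19)(1.23×10^-3)] = 1.70 m.

r ≈ 170 cm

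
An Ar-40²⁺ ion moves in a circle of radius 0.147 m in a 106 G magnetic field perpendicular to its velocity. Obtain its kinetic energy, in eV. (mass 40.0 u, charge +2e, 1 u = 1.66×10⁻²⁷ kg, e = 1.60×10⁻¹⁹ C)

K ≈ 11.7 eV

v = qBr/m = (2×1.60×10^-19)(0.0106)(0.147) / (6.64×10^-26) = 7510 m/s.
K = ½mv² = 0.5·(6.64×10^-26)·(7510)² = 1.87×10^-18 J = 11.7 eV.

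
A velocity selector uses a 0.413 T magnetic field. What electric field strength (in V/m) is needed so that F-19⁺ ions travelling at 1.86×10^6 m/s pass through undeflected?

E ≈ 7.68×10^5 V/m

qE = qvB ⇒ E = vB = (1.86×10^6)(0.413) = 7.68×10^5 V/m.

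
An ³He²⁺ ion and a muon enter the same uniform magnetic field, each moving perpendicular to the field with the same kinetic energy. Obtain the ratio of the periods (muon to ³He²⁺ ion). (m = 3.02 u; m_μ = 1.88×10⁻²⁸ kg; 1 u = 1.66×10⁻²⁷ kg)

ratio ≈ 0.0750

T = 2πm/(qB) is independent of speed, so T₂/T₁ = (m₂/q₂)/(m₁/q₁).
T_{muon}/T_{³He²⁺ ion} = (1.88×10^-28/1e) / (5.01×10^-27/2e) = 0.0750.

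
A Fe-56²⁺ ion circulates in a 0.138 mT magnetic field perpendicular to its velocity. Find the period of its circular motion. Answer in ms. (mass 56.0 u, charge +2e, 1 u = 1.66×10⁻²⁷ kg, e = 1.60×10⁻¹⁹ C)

T ≈ 13.2 ms

The cyclotron period is independent of speed: T = 2πm/(qB).
T = 2π(9.30×10^-26) / [(2×1.60×10^-19)(1.38×10^-4)] = 0.0132 s.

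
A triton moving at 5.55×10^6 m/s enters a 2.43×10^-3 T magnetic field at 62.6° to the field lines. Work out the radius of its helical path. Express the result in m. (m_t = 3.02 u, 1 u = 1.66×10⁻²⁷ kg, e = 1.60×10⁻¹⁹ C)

Only the perpendicular component v⊥ = v sin62.6° = 4.93×10^6 m/s is bent by the field.
r = m v⊥ /(qB) = (5.01×10^-27)(4.93×10^6) / [(1×1.60×10^-19)(2.43×10^-3)] = 63.5 m.

r ≈ 63.5 m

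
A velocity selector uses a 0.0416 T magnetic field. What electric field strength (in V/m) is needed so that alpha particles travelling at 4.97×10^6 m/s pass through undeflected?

E ≈ 2.07×10^5 V/m

qE = qvB ⇒ E = vB = (4.97×10^6)(0.0416) = 2.07×10^5 V/m.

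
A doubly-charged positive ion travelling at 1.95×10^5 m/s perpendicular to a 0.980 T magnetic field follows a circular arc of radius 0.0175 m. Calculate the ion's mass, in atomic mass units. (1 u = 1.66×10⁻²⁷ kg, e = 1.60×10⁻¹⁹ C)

m ≈ 17.0 u

qvB = mv²/r ⇒ m = qBr/v.
m = (2×1.60×10^-19)(0.980)(0.0175) / (1.95×10^5) = 2.81×10^-26 kg = 17.0 u.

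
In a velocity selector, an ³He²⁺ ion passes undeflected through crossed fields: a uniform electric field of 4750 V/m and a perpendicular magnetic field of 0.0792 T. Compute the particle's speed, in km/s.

For zero net force, qE = qvB, so v = E/B.
v = (4750) / (0.0792) = 6.00×10^4 m/s.

v ≈ 60.0 km/s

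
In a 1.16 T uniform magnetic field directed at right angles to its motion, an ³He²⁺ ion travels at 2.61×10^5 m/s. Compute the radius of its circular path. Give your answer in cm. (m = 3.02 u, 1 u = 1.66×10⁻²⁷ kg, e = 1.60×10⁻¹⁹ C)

r ≈ 0.352 cm

The magnetic force provides the centripetal force: qvB = mv²/r, so r = mv/(qB).
r = (5.01×10^-27 kg)(2.61×10^5 m/s) / [(2×1.60×10^-19 C)(1.16 T)] = 3.52×10^-3 m.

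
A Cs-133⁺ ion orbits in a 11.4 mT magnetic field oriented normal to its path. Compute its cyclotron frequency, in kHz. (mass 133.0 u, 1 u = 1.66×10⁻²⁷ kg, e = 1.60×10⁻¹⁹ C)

f ≈ 1.31 kHz

f = qB/(2πm) = (1×1.60×10^-19)(0.0114) / [2π(2.21×10^-25)] = 1310 Hz.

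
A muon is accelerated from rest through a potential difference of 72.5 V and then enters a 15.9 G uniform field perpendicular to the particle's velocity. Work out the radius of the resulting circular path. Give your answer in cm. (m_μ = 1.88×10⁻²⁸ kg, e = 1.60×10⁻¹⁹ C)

The kinetic energy gained is K = qV = (1×1.60×10^-19)(72.5) = 1.16×10^-17 J.
v = √(2K/m) = 3.51×10^5 m/s.
r = mv/(qB) = (1.88×10^-28)(3.51×10^5) / [(1×1.60×10^-19)(1.59×10^-3)] = 0.260 m.

r ≈ 26.0 cm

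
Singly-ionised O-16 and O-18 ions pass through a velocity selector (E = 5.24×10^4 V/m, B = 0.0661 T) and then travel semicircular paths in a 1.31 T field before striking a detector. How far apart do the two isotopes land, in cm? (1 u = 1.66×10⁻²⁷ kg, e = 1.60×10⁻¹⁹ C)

Δd ≈ 2.51 cm

Both emerge at v = E/B₁ = 7.93×10^5 m/s.
r = mv/(qB₂), so r₁ = 0.1005 m and r₂ = 0.1130 m, giving Δr = 0.0126 m.
After a semicircle each ion lands a diameter 2r from the entry slit, so the separation is 2Δr = 0.0251 m.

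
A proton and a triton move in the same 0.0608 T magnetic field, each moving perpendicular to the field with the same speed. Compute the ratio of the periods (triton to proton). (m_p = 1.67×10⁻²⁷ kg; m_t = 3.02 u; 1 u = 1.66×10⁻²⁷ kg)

T = 2πm/(qB) is independent of speed, so T₂/T₁ = (m₂/q₂)/(m₁/q₁).
T_{triton}/T_{proton} = (5.01×10^-27/1e) / (1.67×10^-27/1e) = 3.00.

ratio ≈ 3.00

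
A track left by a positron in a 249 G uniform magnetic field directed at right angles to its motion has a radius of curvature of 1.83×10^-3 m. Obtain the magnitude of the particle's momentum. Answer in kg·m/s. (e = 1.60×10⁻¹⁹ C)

Since qvB = mv²/r, the momentum p = mv = qBr.
p = (1×1.60×10^-19)(0.0249)(1.83×10^-3) = 7.29×10^-24 kg·m/s.

p ≈ 7.29×10^-24 kg·m/s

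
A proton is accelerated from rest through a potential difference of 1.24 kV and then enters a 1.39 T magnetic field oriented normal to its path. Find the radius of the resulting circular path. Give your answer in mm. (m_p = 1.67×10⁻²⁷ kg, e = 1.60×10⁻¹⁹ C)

r ≈ 3.66 mm

The kinetic energy gained is K = qV = (1×1.60×10^-19)(1240) = 1.98×10^-16 J.
v = √(2K/m) = 4.87×10^5 m/s.
r = mv/(qB) = (1.67×10^-27)(4.87×10^5) / [(1×1.60×10^-19)(1.39)] = 3.66×10^-3 m.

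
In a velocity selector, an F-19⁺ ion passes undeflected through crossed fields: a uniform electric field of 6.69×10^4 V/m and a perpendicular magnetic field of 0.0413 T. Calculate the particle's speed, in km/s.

v ≈ 1620 km/s

For zero net force, qE = qvB, so v = E/B.
v = (6.69×10^4) / (0.0413) = 1.62×10^6 m/s.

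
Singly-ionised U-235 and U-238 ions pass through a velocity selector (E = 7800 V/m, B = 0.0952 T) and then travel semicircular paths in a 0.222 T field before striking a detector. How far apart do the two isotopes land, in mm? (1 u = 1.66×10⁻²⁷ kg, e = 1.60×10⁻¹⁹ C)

Δd ≈ 23.0 mm

Both emerge at v = E/B₁ = 8.19×10^4 m/s.
r = mv/(qB₂), so r₁ = 0.8998 m and r₂ = 0.9113 m, giving Δr = 0.0115 m.
After a semicircle each ion lands a diameter 2r from the entry slit, so the separation is 2Δr = 0.0230 m.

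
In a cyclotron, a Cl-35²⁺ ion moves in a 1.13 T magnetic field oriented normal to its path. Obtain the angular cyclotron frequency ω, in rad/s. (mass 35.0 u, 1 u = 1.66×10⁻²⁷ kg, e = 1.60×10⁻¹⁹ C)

ω ≈ 6.22×10^6 rad/s

ω = qB/m = (2×1.60×10^-19)(1.13) / (5.81×10^-26) = 6.22×10^6 rad/s.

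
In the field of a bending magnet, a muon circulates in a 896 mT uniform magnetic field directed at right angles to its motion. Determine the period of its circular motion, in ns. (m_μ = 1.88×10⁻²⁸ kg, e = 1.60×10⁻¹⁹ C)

The cyclotron period is independent of speed: T = 2πm/(qB).
T = 2π(1.88×10^-28) / [(1×1.60×10^-19)(0.896)] = 8.24×10^-9 s.

T ≈ 8.24 ns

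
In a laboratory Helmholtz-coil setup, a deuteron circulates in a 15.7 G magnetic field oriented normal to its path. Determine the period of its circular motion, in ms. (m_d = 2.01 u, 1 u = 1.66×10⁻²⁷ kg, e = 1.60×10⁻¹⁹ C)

T ≈ 0.0835 ms

The cyclotron period is independent of speed: T = 2πm/(qB).
T = 2π(3.34×10^-27) / [(1×1.60×10^-19)(1.57×10^-3)] = 8.35×10^-5 s.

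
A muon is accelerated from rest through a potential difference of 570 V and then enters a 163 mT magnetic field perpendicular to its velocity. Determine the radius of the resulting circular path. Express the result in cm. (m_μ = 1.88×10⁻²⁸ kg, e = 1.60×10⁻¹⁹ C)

The kinetic energy gained is K = qV = (1×1.60×10^-19)(570) = 9.12×10^-17 J.
v = √(2K/m) = 9.85×10^5 m/s.
r = mv/(qB) = (1.88×10^-28)(9.85×10^5) / [(1×1.60×10^-19)(0.163)] = 7.10×10^-3 m.

r ≈ 0.710 cm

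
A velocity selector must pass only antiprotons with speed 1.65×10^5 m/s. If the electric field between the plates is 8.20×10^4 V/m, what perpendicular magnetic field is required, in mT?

B ≈ 497 mT

qE = qvB ⇒ B = E/v = (8.20×10^4) / (1.65×10^5) = 0.497 T.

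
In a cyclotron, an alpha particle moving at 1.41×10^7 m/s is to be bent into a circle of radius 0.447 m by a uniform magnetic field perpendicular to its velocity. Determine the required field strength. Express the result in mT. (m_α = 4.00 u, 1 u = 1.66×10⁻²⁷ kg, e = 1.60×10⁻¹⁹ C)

B ≈ 655 mT

qvB = mv²/r gives B = mv/(qr).
B = (6.64×10^-27)(1.41×10^7) / [(2×1.60×10^-19)(0.447)] = 0.655 T.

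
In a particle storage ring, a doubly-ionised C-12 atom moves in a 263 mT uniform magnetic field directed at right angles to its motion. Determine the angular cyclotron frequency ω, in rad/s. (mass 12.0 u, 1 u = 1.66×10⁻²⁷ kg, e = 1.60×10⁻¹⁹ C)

ω ≈ 4.22×10^6 rad/s

ω = qB/m = (2×1.60×10^-19)(0.263) / (1.99×10^-26) = 4.22×10^6 rad/s.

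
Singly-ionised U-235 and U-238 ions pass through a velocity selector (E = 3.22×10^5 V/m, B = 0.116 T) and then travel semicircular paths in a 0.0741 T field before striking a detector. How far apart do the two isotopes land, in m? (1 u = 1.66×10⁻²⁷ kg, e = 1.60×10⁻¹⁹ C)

Both emerge at v = E/B₁ = 2.78×10^6 m/s.
r = mv/(qB₂), so r₁ = 91.33 m and r₂ = 92.50 m, giving Δr = 1.17 m.
After a semicircle each ion lands a diameter 2r from the entry slit, so the separation is 2Δr = 2.33 m.

Δd ≈ 2.33 m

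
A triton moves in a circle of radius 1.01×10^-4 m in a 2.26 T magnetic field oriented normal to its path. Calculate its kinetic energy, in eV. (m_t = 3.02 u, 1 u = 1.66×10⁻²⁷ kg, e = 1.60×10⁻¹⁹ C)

v = qBr/m = (1×1.60×10^-19)(2.26)(1.01×10^-4) / (5.01×10^-27) = 7290 m/s.
K = ½mv² = 0.5·(5.01×10^-27)·(7290)² = 1.33×10^-19 J = 0.831 eV.

K ≈ 0.831 eV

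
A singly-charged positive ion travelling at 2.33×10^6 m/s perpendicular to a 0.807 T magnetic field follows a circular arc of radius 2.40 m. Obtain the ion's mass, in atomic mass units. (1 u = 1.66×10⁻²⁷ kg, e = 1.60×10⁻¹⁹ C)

qvB = mv²/r ⇒ m = qBr/v.
m = (1×1.60×10^-19)(0.807)(2.40) / (2.33×10^6) = 1.33×10^-25 kg = 80.1 u.

m ≈ 80.1 u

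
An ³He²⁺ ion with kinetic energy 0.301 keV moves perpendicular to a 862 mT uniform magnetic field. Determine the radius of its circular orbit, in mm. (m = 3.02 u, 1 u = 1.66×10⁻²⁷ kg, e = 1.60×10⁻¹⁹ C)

r ≈ 2.52 mm

Convert the energy: K = 0.301 keV = 4.82×10^-17 J.
v = √(2K/m) = √(2·4.82×10^-17/5.01×10^-27) = 1.39×10^5 m/s.
r = mv/(qB) = (5.01×10^-27)(1.39×10^5) / [(2×1.60×10^-19)(0.862)] = 2.52×10^-3 m.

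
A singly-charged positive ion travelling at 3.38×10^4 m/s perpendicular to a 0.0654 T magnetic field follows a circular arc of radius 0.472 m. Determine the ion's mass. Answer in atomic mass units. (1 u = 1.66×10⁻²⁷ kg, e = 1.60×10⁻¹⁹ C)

qvB = mv²/r ⇒ m = qBr/v.
m = (1×1.60×10^-19)(0.0654)(0.472) / (3.38×10^4) = 1.46×10^-25 kg = 88.0 u.

m ≈ 88.0 u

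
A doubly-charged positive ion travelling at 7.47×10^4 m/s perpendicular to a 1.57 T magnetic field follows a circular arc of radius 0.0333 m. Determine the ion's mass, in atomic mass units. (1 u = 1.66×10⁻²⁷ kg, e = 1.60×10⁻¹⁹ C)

m ≈ 135 u

qvB = mv²/r ⇒ m = qBr/v.
m = (2×1.60×10^-19)(1.57)(0.0333) / (7.47×10^4) = 2.24×10^-25 kg = 135 u.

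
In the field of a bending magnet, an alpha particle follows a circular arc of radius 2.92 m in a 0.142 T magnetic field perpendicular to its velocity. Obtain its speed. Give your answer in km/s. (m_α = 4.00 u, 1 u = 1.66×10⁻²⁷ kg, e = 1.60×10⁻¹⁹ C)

From qvB = mv²/r, v = qBr/m.
v = (2×1.60×10^-19)(0.142)(2.92) / (6.64×10^-27) = 2.00×10^7 m/s.

v ≈ 20000 km/s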